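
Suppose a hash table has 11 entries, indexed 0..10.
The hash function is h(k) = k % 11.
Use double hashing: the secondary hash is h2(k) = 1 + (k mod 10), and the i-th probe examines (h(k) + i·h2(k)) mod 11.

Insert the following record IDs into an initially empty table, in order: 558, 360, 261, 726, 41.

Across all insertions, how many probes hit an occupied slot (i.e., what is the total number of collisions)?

Insert 558: h=8, slot 8 empty => index 8.
Insert 360: h=8, h2=1, slot 8 occupied => index 9.
Insert 261: h=8, h2=2, slot 8 occupied => index 10.
Insert 726: h=0, slot 0 empty => index 0.
Insert 41: h=8, h2=2, slots 8,10 occupied => index 1.
Table: [726, 41, —, —, —, —, —, —, 558, 360, 261]

4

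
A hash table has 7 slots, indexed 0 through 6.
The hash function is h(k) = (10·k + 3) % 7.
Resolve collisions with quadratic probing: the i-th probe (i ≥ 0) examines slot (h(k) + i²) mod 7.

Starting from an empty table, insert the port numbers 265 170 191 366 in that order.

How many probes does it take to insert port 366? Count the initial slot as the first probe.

Insert 265: h=0, slot 0 empty → index 0.
Insert 170: h=2, slot 2 empty → index 2.
Insert 191: h=2, slot 2 occupied → index 3.
Insert 366: h=2, slots 2,3 occupied → index 6.
Table: [265, ∅, 170, 191, ∅, ∅, 366]

3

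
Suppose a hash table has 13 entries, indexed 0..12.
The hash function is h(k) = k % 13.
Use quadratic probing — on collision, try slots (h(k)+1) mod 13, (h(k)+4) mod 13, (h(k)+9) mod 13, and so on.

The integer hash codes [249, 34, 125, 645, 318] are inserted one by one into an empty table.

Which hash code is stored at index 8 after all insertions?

Insert 249: h=2, slot 2 empty -> index 2.
Insert 34: h=8, slot 8 empty -> index 8.
Insert 125: h=8, slot 8 occupied -> index 9.
Insert 645: h=8, slots 8,9 occupied -> index 12.
Insert 318: h=6, slot 6 empty -> index 6.
Table: [., ., 249, ., ., ., 318, ., 34, 125, ., ., 645]

34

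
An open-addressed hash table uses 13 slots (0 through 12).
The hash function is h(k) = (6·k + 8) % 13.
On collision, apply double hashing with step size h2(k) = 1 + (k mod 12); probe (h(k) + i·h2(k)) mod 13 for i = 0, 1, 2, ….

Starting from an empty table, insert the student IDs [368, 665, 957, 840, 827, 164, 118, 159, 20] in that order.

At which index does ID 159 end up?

8

368 hashes to 6; slot 6 is free -> place at 6.
665 hashes to 7; slot 7 is free -> place at 7.
957 hashes to 4; slot 4 is free -> place at 4.
840 hashes to 4, h2=1; 4 taken -> place at 5.
827 hashes to 4, h2=12; 4 taken -> place at 3.
164 hashes to 4, h2=9; 4 taken -> place at 0.
118 hashes to 1; slot 1 is free -> place at 1.
159 hashes to 0, h2=4; 0,4 taken -> place at 8.
20 hashes to 11; slot 11 is free -> place at 11.
Table: [164, 118, ., 827, 957, 840, 368, 665, 159, ., ., 20, .]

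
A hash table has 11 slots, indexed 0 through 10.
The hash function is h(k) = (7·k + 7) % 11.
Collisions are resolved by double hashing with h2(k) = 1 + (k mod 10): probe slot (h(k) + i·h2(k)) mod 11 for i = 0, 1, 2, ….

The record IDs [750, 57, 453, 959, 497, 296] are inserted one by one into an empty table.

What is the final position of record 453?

750 hashes to 10; slot 10 is free → place at 10.
57 hashes to 10, h2=8; 10 taken → place at 7.
453 hashes to 10, h2=4; 10 taken → place at 3.
959 hashes to 10, h2=10; 10 taken → place at 9.
497 hashes to 10, h2=8; 10,7 taken → place at 4.
296 hashes to 0; slot 0 is free → place at 0.
Table: [296, ., ., 453, 497, ., ., 57, ., 959, 750]

3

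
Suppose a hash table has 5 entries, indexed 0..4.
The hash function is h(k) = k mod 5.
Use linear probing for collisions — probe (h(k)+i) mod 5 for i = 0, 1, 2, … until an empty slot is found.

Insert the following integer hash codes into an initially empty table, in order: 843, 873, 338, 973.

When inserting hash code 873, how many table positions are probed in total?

2

843: h=3 -> slot 3
873: h=3, probe 3,4 -> slot 4
338: h=3, probe 3,4,0 -> slot 0
973: h=3, probe 3,4,0,1 -> slot 1
Table: [338, 973, -, 843, 873]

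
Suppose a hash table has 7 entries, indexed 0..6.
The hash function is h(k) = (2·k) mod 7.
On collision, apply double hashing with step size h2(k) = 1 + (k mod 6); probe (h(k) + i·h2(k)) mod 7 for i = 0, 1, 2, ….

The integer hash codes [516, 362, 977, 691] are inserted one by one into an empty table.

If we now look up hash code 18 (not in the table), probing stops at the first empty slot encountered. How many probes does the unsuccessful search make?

Insert 516: h=3, slot 3 empty -> index 3.
Insert 362: h=3, h2=3, slot 3 occupied -> index 6.
Insert 977: h=1, slot 1 empty -> index 1.
Insert 691: h=3, h2=2, slot 3 occupied -> index 5.
Table: [-, 977, -, 516, -, 691, 362]
Lookup 18: h=1, h2=1, probe 1,2 → slot 2 empty, not found.

2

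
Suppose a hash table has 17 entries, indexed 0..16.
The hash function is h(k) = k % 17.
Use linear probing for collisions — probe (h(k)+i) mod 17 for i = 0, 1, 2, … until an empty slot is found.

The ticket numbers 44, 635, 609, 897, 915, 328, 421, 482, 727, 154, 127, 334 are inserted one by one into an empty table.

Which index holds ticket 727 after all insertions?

0

44: h=10 → slot 10
635: h=6 → slot 6
609: h=14 → slot 14
897: h=13 → slot 13
915: h=14, probe 14,15 → slot 15
328: h=5 → slot 5
421: h=13, probe 13,14,15,16 → slot 16
482: h=6, probe 6,7 → slot 7
727: h=13, probe 13,14,15,16,0 → slot 0
154: h=1 → slot 1
127: h=8 → slot 8
334: h=11 → slot 11
Table: [727, 154, -, -, -, 328, 635, 482, 127, -, 44, 334, -, 897, 609, 915, 421]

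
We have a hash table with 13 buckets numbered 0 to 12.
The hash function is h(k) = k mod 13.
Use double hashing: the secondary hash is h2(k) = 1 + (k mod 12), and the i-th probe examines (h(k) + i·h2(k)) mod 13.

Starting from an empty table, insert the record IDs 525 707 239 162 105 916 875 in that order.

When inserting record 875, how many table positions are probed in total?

Insert 525: h=5, slot 5 empty → index 5.
Insert 707: h=5, h2=12, slot 5 occupied → index 4.
Insert 239: h=5, h2=12, slots 5,4 occupied → index 3.
Insert 162: h=6, slot 6 empty → index 6.
Insert 105: h=1, slot 1 empty → index 1.
Insert 916: h=6, h2=5, slot 6 occupied → index 11.
Insert 875: h=4, h2=12, slots 4,3 occupied → index 2.
Table: [., 105, 875, 239, 707, 525, 162, ., ., ., ., 916, .]

3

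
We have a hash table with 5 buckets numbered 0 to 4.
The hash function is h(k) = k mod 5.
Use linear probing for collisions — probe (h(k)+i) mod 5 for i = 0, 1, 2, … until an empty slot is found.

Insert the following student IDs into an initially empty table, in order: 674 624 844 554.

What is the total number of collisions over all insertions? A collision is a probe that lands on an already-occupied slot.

Insert 674: h=4, slot 4 empty -> index 4.
Insert 624: h=4, slot 4 occupied -> index 0.
Insert 844: h=4, slots 4,0 occupied -> index 1.
Insert 554: h=4, slots 4,0,1 occupied -> index 2.
Table: [624, 844, 554, -, 674]

6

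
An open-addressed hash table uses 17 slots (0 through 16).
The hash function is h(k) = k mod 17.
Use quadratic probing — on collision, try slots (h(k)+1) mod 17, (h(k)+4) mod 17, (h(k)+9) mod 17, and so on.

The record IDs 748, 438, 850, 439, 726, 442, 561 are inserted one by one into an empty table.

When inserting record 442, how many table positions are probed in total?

748: h=0 -> slot 0
438: h=13 -> slot 13
850: h=0, probe 0,1 -> slot 1
439: h=14 -> slot 14
726: h=12 -> slot 12
442: h=0, probe 0,1,4 -> slot 4
561: h=0, probe 0,1,4,9 -> slot 9
Table: [748, 850, _, _, 442, _, _, _, _, 561, _, _, 726, 438, 439, _, _]

3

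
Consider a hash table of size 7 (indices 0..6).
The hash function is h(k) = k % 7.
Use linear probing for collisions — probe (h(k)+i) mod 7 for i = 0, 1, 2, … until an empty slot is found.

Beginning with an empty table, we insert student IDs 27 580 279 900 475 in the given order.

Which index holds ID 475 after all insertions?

Insert 27: h=6, slot 6 empty → index 6.
Insert 580: h=6, slot 6 occupied → index 0.
Insert 279: h=6, slots 6,0 occupied → index 1.
Insert 900: h=4, slot 4 empty → index 4.
Insert 475: h=6, slots 6,0,1 occupied → index 2.
Table: [580, 279, 475, —, 900, —, 27]

2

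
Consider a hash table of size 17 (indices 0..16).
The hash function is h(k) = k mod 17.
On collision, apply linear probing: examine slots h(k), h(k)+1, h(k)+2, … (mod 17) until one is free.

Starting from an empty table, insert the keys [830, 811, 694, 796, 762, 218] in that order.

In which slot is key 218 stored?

830: h=14 → slot 14
811: h=12 → slot 12
694: h=14, probe 14,15 → slot 15
796: h=14, probe 14,15,16 → slot 16
762: h=14, probe 14,15,16,0 → slot 0
218: h=14, probe 14,15,16,0,1 → slot 1
Table: [762, 218, -, -, -, -, -, -, -, -, -, -, 811, -, 830, 694, 796]

1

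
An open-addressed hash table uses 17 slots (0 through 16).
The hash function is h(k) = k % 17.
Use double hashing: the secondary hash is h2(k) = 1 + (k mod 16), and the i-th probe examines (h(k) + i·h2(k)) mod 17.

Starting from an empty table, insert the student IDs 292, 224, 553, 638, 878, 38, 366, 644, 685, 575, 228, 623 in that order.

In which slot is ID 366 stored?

292: h=3 => slot 3
224: h=3, h2=1, probe 3,4 => slot 4
553: h=9 => slot 9
638: h=9, h2=15, probe 9,7 => slot 7
878: h=11 => slot 11
38: h=4, h2=7, probe 4,11,1 => slot 1
366: h=9, h2=15, probe 9,7,5 => slot 5
644: h=15 => slot 15
685: h=5, h2=14, probe 5,2 => slot 2
575: h=14 => slot 14
228: h=7, h2=5, probe 7,12 => slot 12
623: h=11, h2=16, probe 11,10 => slot 10
Table: [_, 38, 685, 292, 224, 366, _, 638, _, 553, 623, 878, 228, _, 575, 644, _]

5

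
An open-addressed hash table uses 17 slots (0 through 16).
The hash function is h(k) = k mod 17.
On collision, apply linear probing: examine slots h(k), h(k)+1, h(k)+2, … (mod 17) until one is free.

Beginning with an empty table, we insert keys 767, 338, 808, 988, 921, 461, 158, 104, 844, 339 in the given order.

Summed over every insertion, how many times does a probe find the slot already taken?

Insert 767: h=2, slot 2 empty => index 2.
Insert 338: h=15, slot 15 empty => index 15.
Insert 808: h=9, slot 9 empty => index 9.
Insert 988: h=2, slot 2 occupied => index 3.
Insert 921: h=3, slot 3 occupied => index 4.
Insert 461: h=2, slots 2,3,4 occupied => index 5.
Insert 158: h=5, slot 5 occupied => index 6.
Insert 104: h=2, slots 2,3,4,5,6 occupied => index 7.
Insert 844: h=11, slot 11 empty => index 11.
Insert 339: h=16, slot 16 empty => index 16.
Table: [—, —, 767, 988, 921, 461, 158, 104, —, 808, —, 844, —, —, —, 338, 339]

11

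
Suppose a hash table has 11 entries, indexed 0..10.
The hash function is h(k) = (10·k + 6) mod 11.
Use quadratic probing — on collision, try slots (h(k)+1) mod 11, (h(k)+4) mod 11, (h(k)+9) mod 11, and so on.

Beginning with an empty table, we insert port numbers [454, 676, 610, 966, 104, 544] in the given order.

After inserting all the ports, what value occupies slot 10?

544

Insert 454: h=3, slot 3 empty => index 3.
Insert 676: h=1, slot 1 empty => index 1.
Insert 610: h=1, slot 1 occupied => index 2.
Insert 966: h=8, slot 8 empty => index 8.
Insert 104: h=1, slots 1,2 occupied => index 5.
Insert 544: h=1, slots 1,2,5 occupied => index 10.
Table: [—, 676, 610, 454, —, 104, —, —, 966, —, 544]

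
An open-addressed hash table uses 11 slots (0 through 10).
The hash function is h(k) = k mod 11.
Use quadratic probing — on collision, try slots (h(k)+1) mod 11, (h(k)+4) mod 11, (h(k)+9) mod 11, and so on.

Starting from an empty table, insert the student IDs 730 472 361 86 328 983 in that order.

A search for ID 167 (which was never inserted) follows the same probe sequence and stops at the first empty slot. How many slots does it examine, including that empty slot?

730: h=4 → slot 4
472: h=10 → slot 10
361: h=9 → slot 9
86: h=9, probe 9,10,2 → slot 2
328: h=9, probe 9,10,2,7 → slot 7
983: h=4, probe 4,5 → slot 5
Table: [., ., 86, ., 730, 983, ., 328, ., 361, 472]
Lookup 167: h=2, probe 2,3 → slot 3 empty, not found.

2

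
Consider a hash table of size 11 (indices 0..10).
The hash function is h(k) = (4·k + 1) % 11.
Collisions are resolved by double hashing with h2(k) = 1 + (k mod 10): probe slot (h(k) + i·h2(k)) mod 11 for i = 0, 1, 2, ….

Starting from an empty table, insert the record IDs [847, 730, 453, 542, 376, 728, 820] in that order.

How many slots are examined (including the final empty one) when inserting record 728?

2

847: h=1 => slot 1
730: h=6 => slot 6
453: h=9 => slot 9
542: h=2 => slot 2
376: h=9, h2=7, probe 9,5 => slot 5
728: h=9, h2=9, probe 9,7 => slot 7
820: h=3 => slot 3
Table: [-, 847, 542, 820, -, 376, 730, 728, -, 453, -]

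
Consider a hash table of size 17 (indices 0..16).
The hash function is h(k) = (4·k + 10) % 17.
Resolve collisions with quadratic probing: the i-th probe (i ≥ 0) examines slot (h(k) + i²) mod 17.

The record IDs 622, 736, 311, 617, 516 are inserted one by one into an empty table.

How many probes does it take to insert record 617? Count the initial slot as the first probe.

3

622: h=16 -> slot 16
736: h=13 -> slot 13
311: h=13, probe 13,14 -> slot 14
617: h=13, probe 13,14,0 -> slot 0
516: h=0, probe 0,1 -> slot 1
Table: [617, 516, -, -, -, -, -, -, -, -, -, -, -, 736, 311, -, 622]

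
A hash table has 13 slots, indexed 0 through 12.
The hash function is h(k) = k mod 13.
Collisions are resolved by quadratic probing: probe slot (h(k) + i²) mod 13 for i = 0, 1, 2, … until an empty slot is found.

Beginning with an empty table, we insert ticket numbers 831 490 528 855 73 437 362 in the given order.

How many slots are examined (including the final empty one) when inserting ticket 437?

831 hashes to 12; slot 12 is free → place at 12.
490 hashes to 9; slot 9 is free → place at 9.
528 hashes to 8; slot 8 is free → place at 8.
855 hashes to 10; slot 10 is free → place at 10.
73 hashes to 8; 8,9,12 taken → place at 4.
437 hashes to 8; 8,9,12,4 taken → place at 11.
362 hashes to 11; 11,12 taken → place at 2.
Table: [., ., 362, ., 73, ., ., ., 528, 490, 855, 437, 831]

5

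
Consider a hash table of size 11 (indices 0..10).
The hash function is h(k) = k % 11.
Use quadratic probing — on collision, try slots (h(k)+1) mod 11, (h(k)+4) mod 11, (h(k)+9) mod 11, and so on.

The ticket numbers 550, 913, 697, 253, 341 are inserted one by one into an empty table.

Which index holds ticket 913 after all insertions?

Insert 550: h=0, slot 0 empty → index 0.
Insert 913: h=0, slot 0 occupied → index 1.
Insert 697: h=4, slot 4 empty → index 4.
Insert 253: h=0, slots 0,1,4 occupied → index 9.
Insert 341: h=0, slots 0,1,4,9 occupied → index 5.
Table: [550, 913, ∅, ∅, 697, 341, ∅, ∅, ∅, 253, ∅]

1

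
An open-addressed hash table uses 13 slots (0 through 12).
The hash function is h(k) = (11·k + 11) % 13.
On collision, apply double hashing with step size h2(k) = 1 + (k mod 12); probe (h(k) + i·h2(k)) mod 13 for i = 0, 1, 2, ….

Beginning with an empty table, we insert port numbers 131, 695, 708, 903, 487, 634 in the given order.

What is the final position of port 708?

0

Insert 131: h=9, slot 9 empty → index 9.
Insert 695: h=12, slot 12 empty → index 12.
Insert 708: h=12, h2=1, slot 12 occupied → index 0.
Insert 903: h=12, h2=4, slot 12 occupied → index 3.
Insert 487: h=12, h2=8, slot 12 occupied → index 7.
Insert 634: h=4, slot 4 empty → index 4.
Table: [708, _, _, 903, 634, _, _, 487, _, 131, _, _, 695]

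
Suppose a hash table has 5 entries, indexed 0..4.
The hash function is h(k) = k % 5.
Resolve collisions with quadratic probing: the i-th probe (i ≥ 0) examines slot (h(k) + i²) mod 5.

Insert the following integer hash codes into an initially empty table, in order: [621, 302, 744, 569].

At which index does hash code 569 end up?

621: h=1 -> slot 1
302: h=2 -> slot 2
744: h=4 -> slot 4
569: h=4, probe 4,0 -> slot 0
Table: [569, 621, 302, _, 744]

0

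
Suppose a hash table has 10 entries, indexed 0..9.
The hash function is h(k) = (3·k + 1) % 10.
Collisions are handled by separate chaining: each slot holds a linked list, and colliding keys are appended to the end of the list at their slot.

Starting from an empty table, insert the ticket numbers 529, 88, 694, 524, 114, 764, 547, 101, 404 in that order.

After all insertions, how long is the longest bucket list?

529 -> bucket 8
88 -> bucket 5
694 -> bucket 3
524 -> bucket 3 (collision)
114 -> bucket 3 (collision)
764 -> bucket 3 (collision)
547 -> bucket 2
101 -> bucket 4
404 -> bucket 3 (collision)
Final buckets:
0: _
1: _
2: 547
3: 694 -> 524 -> 114 -> 764 -> 404
4: 101
5: 88
6: _
7: _
8: 529
9: _

5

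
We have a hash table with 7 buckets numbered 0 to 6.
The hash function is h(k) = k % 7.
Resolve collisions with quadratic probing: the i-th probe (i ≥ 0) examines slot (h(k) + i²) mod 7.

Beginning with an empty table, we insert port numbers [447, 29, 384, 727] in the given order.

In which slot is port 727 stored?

Insert 447: h=6, slot 6 empty -> index 6.
Insert 29: h=1, slot 1 empty -> index 1.
Insert 384: h=6, slot 6 occupied -> index 0.
Insert 727: h=6, slots 6,0 occupied -> index 3.
Table: [384, 29, -, 727, -, -, 447]

3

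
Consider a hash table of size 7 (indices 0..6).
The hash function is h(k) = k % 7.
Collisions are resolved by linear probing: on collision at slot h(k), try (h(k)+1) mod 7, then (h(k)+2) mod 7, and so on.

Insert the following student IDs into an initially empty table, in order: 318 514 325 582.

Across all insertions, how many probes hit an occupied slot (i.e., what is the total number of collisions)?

3

318: h=3 → slot 3
514: h=3, probe 3,4 → slot 4
325: h=3, probe 3,4,5 → slot 5
582: h=1 → slot 1
Table: [., 582, ., 318, 514, 325, .]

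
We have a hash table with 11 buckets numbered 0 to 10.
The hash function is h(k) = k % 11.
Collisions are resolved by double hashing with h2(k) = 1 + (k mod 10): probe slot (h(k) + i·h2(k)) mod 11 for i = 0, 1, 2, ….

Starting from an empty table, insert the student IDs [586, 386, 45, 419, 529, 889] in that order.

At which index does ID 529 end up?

586: h=3 → slot 3
386: h=1 → slot 1
45: h=1, h2=6, probe 1,7 → slot 7
419: h=1, h2=10, probe 1,0 → slot 0
529: h=1, h2=10, probe 1,0,10 → slot 10
889: h=9 → slot 9
Table: [419, 386, ., 586, ., ., ., 45, ., 889, 529]

10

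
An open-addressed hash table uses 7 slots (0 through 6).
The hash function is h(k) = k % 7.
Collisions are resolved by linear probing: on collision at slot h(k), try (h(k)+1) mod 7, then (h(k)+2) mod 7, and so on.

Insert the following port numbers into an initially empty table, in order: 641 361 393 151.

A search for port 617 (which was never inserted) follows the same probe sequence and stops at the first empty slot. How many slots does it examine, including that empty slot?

2

Insert 641: h=4, slot 4 empty => index 4.
Insert 361: h=4, slot 4 occupied => index 5.
Insert 393: h=1, slot 1 empty => index 1.
Insert 151: h=4, slots 4,5 occupied => index 6.
Table: [-, 393, -, -, 641, 361, 151]
Lookup 617: h=1, probe 1,2 → slot 2 empty, not found.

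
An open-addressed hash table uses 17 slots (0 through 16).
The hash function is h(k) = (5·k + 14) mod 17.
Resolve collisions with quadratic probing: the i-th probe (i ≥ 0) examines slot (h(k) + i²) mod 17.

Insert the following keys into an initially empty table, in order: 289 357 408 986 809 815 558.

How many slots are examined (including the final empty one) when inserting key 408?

289: h=14 => slot 14
357: h=14, probe 14,15 => slot 15
408: h=14, probe 14,15,1 => slot 1
986: h=14, probe 14,15,1,6 => slot 6
809: h=13 => slot 13
815: h=9 => slot 9
558: h=16 => slot 16
Table: [-, 408, -, -, -, -, 986, -, -, 815, -, -, -, 809, 289, 357, 558]

3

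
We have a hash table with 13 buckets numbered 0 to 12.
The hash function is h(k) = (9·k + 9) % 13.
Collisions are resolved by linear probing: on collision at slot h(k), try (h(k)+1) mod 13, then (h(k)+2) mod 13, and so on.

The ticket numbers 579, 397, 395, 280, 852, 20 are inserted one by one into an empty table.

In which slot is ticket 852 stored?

Insert 579: h=7, slot 7 empty -> index 7.
Insert 397: h=7, slot 7 occupied -> index 8.
Insert 395: h=2, slot 2 empty -> index 2.
Insert 280: h=7, slots 7,8 occupied -> index 9.
Insert 852: h=7, slots 7,8,9 occupied -> index 10.
Insert 20: h=7, slots 7,8,9,10 occupied -> index 11.
Table: [., ., 395, ., ., ., ., 579, 397, 280, 852, 20, .]

10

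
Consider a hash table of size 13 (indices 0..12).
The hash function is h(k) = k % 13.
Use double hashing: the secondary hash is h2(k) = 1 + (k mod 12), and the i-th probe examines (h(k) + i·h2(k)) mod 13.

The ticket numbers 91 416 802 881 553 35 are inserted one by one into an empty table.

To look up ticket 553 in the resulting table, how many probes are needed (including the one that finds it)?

91 hashes to 0; slot 0 is free → place at 0.
416 hashes to 0, h2=9; 0 taken → place at 9.
802 hashes to 9, h2=11; 9 taken → place at 7.
881 hashes to 10; slot 10 is free → place at 10.
553 hashes to 7, h2=2; 7,9 taken → place at 11.
35 hashes to 9, h2=12; 9 taken → place at 8.
Table: [91, _, _, _, _, _, _, 802, 35, 416, 881, 553, _]
Lookup 553: h=7, h2=2, probe 7,9,11 → found at 11.

3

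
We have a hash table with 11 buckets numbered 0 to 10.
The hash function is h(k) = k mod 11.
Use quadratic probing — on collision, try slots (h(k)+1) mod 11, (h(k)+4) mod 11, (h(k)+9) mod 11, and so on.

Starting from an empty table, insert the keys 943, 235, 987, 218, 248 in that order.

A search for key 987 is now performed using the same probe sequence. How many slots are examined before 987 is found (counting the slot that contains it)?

2

943 hashes to 8; slot 8 is free -> place at 8.
235 hashes to 4; slot 4 is free -> place at 4.
987 hashes to 8; 8 taken -> place at 9.
218 hashes to 9; 9 taken -> place at 10.
248 hashes to 6; slot 6 is free -> place at 6.
Table: [_, _, _, _, 235, _, 248, _, 943, 987, 218]
Lookup 987: h=8, probe 8,9 → found at 9.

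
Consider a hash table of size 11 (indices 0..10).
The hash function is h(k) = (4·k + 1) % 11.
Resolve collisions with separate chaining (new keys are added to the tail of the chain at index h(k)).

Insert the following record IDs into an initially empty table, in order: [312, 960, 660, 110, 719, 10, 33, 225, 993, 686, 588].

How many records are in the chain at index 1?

312 -> bucket 6
960 -> bucket 2
660 -> bucket 1
110 -> bucket 1 (collision)
719 -> bucket 6 (collision)
10 -> bucket 8
33 -> bucket 1 (collision)
225 -> bucket 10
993 -> bucket 2 (collision)
686 -> bucket 6 (collision)
588 -> bucket 10 (collision)
Final buckets:
0: —
1: 660 -> 110 -> 33
2: 960 -> 993
3: —
4: —
5: —
6: 312 -> 719 -> 686
7: —
8: 10
9: —
10: 225 -> 588

3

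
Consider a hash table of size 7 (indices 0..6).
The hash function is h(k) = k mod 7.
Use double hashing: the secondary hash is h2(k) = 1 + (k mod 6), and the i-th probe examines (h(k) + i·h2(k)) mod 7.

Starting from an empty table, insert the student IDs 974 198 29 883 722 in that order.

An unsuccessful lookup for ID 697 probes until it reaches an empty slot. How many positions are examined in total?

974: h=1 → slot 1
198: h=2 → slot 2
29: h=1, h2=6, probe 1,0 → slot 0
883: h=1, h2=2, probe 1,3 → slot 3
722: h=1, h2=3, probe 1,4 → slot 4
Table: [29, 974, 198, 883, 722, _, _]
Lookup 697: h=4, h2=2, probe 4,6 → slot 6 empty, not found.

2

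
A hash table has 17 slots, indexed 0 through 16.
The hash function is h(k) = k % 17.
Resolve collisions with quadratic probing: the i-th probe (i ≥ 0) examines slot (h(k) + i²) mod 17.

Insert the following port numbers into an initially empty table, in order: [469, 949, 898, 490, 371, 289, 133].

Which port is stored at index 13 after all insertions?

133

Insert 469: h=10, slot 10 empty -> index 10.
Insert 949: h=14, slot 14 empty -> index 14.
Insert 898: h=14, slot 14 occupied -> index 15.
Insert 490: h=14, slots 14,15 occupied -> index 1.
Insert 371: h=14, slots 14,15,1 occupied -> index 6.
Insert 289: h=0, slot 0 empty -> index 0.
Insert 133: h=14, slots 14,15,1,6 occupied -> index 13.
Table: [289, 490, ∅, ∅, ∅, ∅, 371, ∅, ∅, ∅, 469, ∅, ∅, 133, 949, 898, ∅]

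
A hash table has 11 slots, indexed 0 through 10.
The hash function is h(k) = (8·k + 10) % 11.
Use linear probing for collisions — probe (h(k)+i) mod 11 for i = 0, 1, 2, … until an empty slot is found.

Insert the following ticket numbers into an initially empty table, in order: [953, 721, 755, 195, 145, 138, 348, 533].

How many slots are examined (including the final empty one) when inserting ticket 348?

3

953: h=0 -> slot 0
721: h=3 -> slot 3
755: h=0, probe 0,1 -> slot 1
195: h=8 -> slot 8
145: h=4 -> slot 4
138: h=3, probe 3,4,5 -> slot 5
348: h=0, probe 0,1,2 -> slot 2
533: h=6 -> slot 6
Table: [953, 755, 348, 721, 145, 138, 533, _, 195, _, _]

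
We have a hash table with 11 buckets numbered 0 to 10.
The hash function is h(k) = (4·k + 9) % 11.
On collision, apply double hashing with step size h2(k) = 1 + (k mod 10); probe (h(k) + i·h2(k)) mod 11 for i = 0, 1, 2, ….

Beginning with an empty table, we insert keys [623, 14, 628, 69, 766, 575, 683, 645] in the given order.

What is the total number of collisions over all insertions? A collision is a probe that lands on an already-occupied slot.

Insert 623: h=4, slot 4 empty → index 4.
Insert 14: h=10, slot 10 empty → index 10.
Insert 628: h=2, slot 2 empty → index 2.
Insert 69: h=10, h2=10, slot 10 occupied → index 9.
Insert 766: h=4, h2=7, slot 4 occupied → index 0.
Insert 575: h=10, h2=6, slot 10 occupied → index 5.
Insert 683: h=2, h2=4, slot 2 occupied → index 6.
Insert 645: h=4, h2=6, slots 4,10,5,0,6 occupied → index 1.
Table: [766, 645, 628, -, 623, 575, 683, -, -, 69, 14]

9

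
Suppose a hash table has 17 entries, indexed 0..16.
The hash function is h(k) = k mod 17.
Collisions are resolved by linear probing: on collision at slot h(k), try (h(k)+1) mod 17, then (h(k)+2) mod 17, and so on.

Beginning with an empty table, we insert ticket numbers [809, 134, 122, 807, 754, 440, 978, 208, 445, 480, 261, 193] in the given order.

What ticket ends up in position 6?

754

809: h=10 -> slot 10
134: h=15 -> slot 15
122: h=3 -> slot 3
807: h=8 -> slot 8
754: h=6 -> slot 6
440: h=15, probe 15,16 -> slot 16
978: h=9 -> slot 9
208: h=4 -> slot 4
445: h=3, probe 3,4,5 -> slot 5
480: h=4, probe 4,5,6,7 -> slot 7
261: h=6, probe 6,7,8,9,10,11 -> slot 11
193: h=6, probe 6,7,8,9,10,11,12 -> slot 12
Table: [—, —, —, 122, 208, 445, 754, 480, 807, 978, 809, 261, 193, —, —, 134, 440]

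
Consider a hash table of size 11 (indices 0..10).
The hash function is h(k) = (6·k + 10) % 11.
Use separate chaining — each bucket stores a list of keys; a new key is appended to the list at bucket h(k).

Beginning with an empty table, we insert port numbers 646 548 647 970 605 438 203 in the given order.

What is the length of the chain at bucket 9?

Insert 646: h=3, bucket 3 empty → new chain.
Insert 548: h=9, bucket 9 empty → new chain.
Insert 647: h=9, bucket 9 nonempty → append to chain.
Insert 970: h=0, bucket 0 empty → new chain.
Insert 605: h=10, bucket 10 empty → new chain.
Insert 438: h=9, bucket 9 nonempty → append to chain.
Insert 203: h=7, bucket 7 empty → new chain.
Final buckets:
0: 970
1: .
2: .
3: 646
4: .
5: .
6: .
7: 203
8: .
9: 548 -> 647 -> 438
10: 605

3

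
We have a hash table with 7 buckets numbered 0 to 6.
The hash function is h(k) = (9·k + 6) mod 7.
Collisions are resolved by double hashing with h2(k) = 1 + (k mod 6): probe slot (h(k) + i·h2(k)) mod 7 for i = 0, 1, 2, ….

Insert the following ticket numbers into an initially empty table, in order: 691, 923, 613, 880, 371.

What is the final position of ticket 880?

5

691: h=2 => slot 2
923: h=4 => slot 4
613: h=0 => slot 0
880: h=2, h2=5, probe 2,0,5 => slot 5
371: h=6 => slot 6
Table: [613, —, 691, —, 923, 880, 371]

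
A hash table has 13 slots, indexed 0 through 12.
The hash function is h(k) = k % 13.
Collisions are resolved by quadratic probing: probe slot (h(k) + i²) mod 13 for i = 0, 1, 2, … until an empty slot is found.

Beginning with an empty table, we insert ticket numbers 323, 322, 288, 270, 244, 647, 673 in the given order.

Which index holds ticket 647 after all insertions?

0

323 hashes to 11; slot 11 is free → place at 11.
322 hashes to 10; slot 10 is free → place at 10.
288 hashes to 2; slot 2 is free → place at 2.
270 hashes to 10; 10,11 taken → place at 1.
244 hashes to 10; 10,11,1 taken → place at 6.
647 hashes to 10; 10,11,1,6 taken → place at 0.
673 hashes to 10; 10,11,1,6,0 taken → place at 9.
Table: [647, 270, 288, —, —, —, 244, —, —, 673, 322, 323, —]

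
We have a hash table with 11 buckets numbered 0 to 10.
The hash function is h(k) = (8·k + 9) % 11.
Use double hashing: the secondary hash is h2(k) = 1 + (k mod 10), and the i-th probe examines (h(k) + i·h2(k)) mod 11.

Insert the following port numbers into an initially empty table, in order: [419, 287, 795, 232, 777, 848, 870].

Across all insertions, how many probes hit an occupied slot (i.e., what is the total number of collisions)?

419 hashes to 6; slot 6 is free -> place at 6.
287 hashes to 6, h2=8; 6 taken -> place at 3.
795 hashes to 0; slot 0 is free -> place at 0.
232 hashes to 6, h2=3; 6 taken -> place at 9.
777 hashes to 10; slot 10 is free -> place at 10.
848 hashes to 6, h2=9; 6 taken -> place at 4.
870 hashes to 6, h2=1; 6 taken -> place at 7.
Table: [795, —, —, 287, 848, —, 419, 870, —, 232, 777]

4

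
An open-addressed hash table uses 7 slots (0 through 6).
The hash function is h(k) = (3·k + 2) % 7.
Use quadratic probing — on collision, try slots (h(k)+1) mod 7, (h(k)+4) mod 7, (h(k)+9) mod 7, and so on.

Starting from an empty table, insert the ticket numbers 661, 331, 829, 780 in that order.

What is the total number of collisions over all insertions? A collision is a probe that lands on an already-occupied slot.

661 hashes to 4; slot 4 is free -> place at 4.
331 hashes to 1; slot 1 is free -> place at 1.
829 hashes to 4; 4 taken -> place at 5.
780 hashes to 4; 4,5,1 taken -> place at 6.
Table: [∅, 331, ∅, ∅, 661, 829, 780]

4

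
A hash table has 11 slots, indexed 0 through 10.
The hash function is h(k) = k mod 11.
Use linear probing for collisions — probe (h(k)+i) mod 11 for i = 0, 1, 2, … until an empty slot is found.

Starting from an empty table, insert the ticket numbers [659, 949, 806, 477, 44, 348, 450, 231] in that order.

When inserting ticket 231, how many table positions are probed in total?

659 hashes to 10; slot 10 is free -> place at 10.
949 hashes to 3; slot 3 is free -> place at 3.
806 hashes to 3; 3 taken -> place at 4.
477 hashes to 4; 4 taken -> place at 5.
44 hashes to 0; slot 0 is free -> place at 0.
348 hashes to 7; slot 7 is free -> place at 7.
450 hashes to 10; 10,0 taken -> place at 1.
231 hashes to 0; 0,1 taken -> place at 2.
Table: [44, 450, 231, 949, 806, 477, —, 348, —, —, 659]

3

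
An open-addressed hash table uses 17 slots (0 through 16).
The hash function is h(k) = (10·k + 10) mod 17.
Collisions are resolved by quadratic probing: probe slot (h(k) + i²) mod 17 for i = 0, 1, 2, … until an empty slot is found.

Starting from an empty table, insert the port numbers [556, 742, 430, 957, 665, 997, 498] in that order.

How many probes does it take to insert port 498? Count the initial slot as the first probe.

5

556: h=11 -> slot 11
742: h=1 -> slot 1
430: h=9 -> slot 9
957: h=9, probe 9,10 -> slot 10
665: h=13 -> slot 13
997: h=1, probe 1,2 -> slot 2
498: h=9, probe 9,10,13,1,8 -> slot 8
Table: [—, 742, 997, —, —, —, —, —, 498, 430, 957, 556, —, 665, —, —, —]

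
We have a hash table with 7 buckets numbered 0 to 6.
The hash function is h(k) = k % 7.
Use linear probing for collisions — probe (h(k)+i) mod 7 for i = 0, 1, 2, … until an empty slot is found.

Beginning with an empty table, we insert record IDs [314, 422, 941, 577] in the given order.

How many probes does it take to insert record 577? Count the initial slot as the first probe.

314: h=6 -> slot 6
422: h=2 -> slot 2
941: h=3 -> slot 3
577: h=3, probe 3,4 -> slot 4
Table: [—, —, 422, 941, 577, —, 314]

2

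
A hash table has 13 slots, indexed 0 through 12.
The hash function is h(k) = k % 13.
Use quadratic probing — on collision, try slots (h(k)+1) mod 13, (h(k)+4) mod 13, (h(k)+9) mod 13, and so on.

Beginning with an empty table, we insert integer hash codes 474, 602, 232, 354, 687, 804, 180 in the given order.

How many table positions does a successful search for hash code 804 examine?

Insert 474: h=6, slot 6 empty → index 6.
Insert 602: h=4, slot 4 empty → index 4.
Insert 232: h=11, slot 11 empty → index 11.
Insert 354: h=3, slot 3 empty → index 3.
Insert 687: h=11, slot 11 occupied → index 12.
Insert 804: h=11, slots 11,12 occupied → index 2.
Insert 180: h=11, slots 11,12,2 occupied → index 7.
Table: [-, -, 804, 354, 602, -, 474, 180, -, -, -, 232, 687]
Lookup 804: h=11, probe 11,12,2 → found at 2.

3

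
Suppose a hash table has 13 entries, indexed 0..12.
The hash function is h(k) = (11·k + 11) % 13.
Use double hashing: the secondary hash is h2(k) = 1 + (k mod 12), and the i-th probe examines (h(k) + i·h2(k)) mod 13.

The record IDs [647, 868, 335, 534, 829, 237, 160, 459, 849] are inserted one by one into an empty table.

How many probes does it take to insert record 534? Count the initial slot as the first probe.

647 hashes to 4; slot 4 is free → place at 4.
868 hashes to 4, h2=5; 4 taken → place at 9.
335 hashes to 4, h2=12; 4 taken → place at 3.
534 hashes to 9, h2=7; 9,3 taken → place at 10.
829 hashes to 4, h2=2; 4 taken → place at 6.
237 hashes to 5; slot 5 is free → place at 5.
160 hashes to 3, h2=5; 3 taken → place at 8.
459 hashes to 3, h2=4; 3 taken → place at 7.
849 hashes to 3, h2=10; 3 taken → place at 0.
Table: [849, ∅, ∅, 335, 647, 237, 829, 459, 160, 868, 534, ∅, ∅]

3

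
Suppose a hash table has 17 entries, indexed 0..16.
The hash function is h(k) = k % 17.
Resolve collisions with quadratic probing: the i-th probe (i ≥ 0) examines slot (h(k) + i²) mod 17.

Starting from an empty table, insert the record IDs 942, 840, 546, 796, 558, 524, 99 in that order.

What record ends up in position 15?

942 hashes to 7; slot 7 is free → place at 7.
840 hashes to 7; 7 taken → place at 8.
546 hashes to 2; slot 2 is free → place at 2.
796 hashes to 14; slot 14 is free → place at 14.
558 hashes to 14; 14 taken → place at 15.
524 hashes to 14; 14,15 taken → place at 1.
99 hashes to 14; 14,15,1 taken → place at 6.
Table: [-, 524, 546, -, -, -, 99, 942, 840, -, -, -, -, -, 796, 558, -]

558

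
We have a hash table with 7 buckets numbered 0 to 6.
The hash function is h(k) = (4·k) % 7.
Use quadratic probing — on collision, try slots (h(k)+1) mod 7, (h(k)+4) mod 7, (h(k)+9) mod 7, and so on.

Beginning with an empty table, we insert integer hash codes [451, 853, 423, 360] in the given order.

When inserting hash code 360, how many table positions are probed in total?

3

451: h=5 → slot 5
853: h=3 → slot 3
423: h=5, probe 5,6 → slot 6
360: h=5, probe 5,6,2 → slot 2
Table: [—, —, 360, 853, —, 451, 423]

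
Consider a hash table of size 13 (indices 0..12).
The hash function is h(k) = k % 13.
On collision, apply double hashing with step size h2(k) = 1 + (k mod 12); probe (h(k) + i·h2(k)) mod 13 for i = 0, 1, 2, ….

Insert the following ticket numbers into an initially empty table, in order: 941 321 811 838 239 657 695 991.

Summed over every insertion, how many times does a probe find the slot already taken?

6

941 hashes to 5; slot 5 is free -> place at 5.
321 hashes to 9; slot 9 is free -> place at 9.
811 hashes to 5, h2=8; 5 taken -> place at 0.
838 hashes to 6; slot 6 is free -> place at 6.
239 hashes to 5, h2=12; 5 taken -> place at 4.
657 hashes to 7; slot 7 is free -> place at 7.
695 hashes to 6, h2=12; 6,5,4 taken -> place at 3.
991 hashes to 3, h2=8; 3 taken -> place at 11.
Table: [811, -, -, 695, 239, 941, 838, 657, -, 321, -, 991, -]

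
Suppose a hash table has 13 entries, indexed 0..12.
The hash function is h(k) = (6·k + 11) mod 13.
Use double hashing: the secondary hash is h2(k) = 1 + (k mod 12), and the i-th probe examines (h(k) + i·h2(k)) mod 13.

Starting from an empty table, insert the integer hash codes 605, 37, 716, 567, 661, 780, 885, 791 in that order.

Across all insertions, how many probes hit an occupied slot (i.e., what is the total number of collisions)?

605: h=1 => slot 1
37: h=12 => slot 12
716: h=4 => slot 4
567: h=7 => slot 7
661: h=12, h2=2, probe 12,1,3 => slot 3
780: h=11 => slot 11
885: h=4, h2=10, probe 4,1,11,8 => slot 8
791: h=12, h2=12, probe 12,11,10 => slot 10
Table: [., 605, ., 661, 716, ., ., 567, 885, ., 791, 780, 37]

7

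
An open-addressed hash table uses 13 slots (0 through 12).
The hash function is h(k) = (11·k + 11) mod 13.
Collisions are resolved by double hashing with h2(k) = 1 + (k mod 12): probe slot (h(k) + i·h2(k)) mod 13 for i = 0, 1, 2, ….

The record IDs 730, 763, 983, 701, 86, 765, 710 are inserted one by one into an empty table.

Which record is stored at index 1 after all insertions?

710

730: h=7 => slot 7
763: h=6 => slot 6
983: h=8 => slot 8
701: h=0 => slot 0
86: h=8, h2=3, probe 8,11 => slot 11
765: h=2 => slot 2
710: h=8, h2=3, probe 8,11,1 => slot 1
Table: [701, 710, 765, _, _, _, 763, 730, 983, _, _, 86, _]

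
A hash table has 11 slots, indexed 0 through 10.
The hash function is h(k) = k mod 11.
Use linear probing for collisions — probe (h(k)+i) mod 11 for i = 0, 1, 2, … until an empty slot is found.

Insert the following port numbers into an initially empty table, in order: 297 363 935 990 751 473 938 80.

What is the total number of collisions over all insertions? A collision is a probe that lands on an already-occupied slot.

19

297: h=0 → slot 0
363: h=0, probe 0,1 → slot 1
935: h=0, probe 0,1,2 → slot 2
990: h=0, probe 0,1,2,3 → slot 3
751: h=3, probe 3,4 → slot 4
473: h=0, probe 0,1,2,3,4,5 → slot 5
938: h=3, probe 3,4,5,6 → slot 6
80: h=3, probe 3,4,5,6,7 → slot 7
Table: [297, 363, 935, 990, 751, 473, 938, 80, _, _, _]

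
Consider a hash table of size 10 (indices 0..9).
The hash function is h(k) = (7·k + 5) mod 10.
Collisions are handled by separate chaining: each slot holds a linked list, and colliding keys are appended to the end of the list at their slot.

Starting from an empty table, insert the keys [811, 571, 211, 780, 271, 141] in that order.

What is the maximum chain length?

5

811 → bucket 2
571 → bucket 2 (collision)
211 → bucket 2 (collision)
780 → bucket 5
271 → bucket 2 (collision)
141 → bucket 2 (collision)
Final buckets:
0: ∅
1: ∅
2: 811 -> 571 -> 211 -> 271 -> 141
3: ∅
4: ∅
5: 780
6: ∅
7: ∅
8: ∅
9: ∅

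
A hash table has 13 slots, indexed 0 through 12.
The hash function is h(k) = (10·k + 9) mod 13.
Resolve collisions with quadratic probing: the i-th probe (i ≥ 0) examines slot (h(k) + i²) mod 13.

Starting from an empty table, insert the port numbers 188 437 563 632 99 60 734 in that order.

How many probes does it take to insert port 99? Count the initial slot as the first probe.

Insert 188: h=4, slot 4 empty => index 4.
Insert 437: h=11, slot 11 empty => index 11.
Insert 563: h=10, slot 10 empty => index 10.
Insert 632: h=11, slot 11 occupied => index 12.
Insert 99: h=11, slots 11,12 occupied => index 2.
Insert 60: h=11, slots 11,12,2 occupied => index 7.
Insert 734: h=4, slot 4 occupied => index 5.
Table: [—, —, 99, —, 188, 734, —, 60, —, —, 563, 437, 632]

3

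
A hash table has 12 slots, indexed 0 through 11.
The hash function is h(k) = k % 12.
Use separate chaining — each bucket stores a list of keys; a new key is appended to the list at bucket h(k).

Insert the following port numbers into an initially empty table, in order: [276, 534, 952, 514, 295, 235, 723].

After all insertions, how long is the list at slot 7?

Insert 276: h=0, bucket 0 empty → new chain.
Insert 534: h=6, bucket 6 empty → new chain.
Insert 952: h=4, bucket 4 empty → new chain.
Insert 514: h=10, bucket 10 empty → new chain.
Insert 295: h=7, bucket 7 empty → new chain.
Insert 235: h=7, bucket 7 nonempty → append to chain.
Insert 723: h=3, bucket 3 empty → new chain.
Final buckets:
0: 276
1: .
2: .
3: 723
4: 952
5: .
6: 534
7: 295 -> 235
8: .
9: .
10: 514
11: .

2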